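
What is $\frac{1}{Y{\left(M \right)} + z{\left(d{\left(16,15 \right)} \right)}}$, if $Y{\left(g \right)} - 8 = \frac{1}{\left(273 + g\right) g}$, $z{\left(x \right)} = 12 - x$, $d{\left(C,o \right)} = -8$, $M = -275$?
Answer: $\frac{550}{15401} \approx 0.035712$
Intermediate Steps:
$Y{\left(g \right)} = 8 + \frac{1}{g \left(273 + g\right)}$ ($Y{\left(g \right)} = 8 + \frac{1}{\left(273 + g\right) g} = 8 + \frac{1}{g \left(273 + g\right)}$)
$\frac{1}{Y{\left(M \right)} + z{\left(d{\left(16,15 \right)} \right)}} = \frac{1}{\frac{1 + 8 \left(-275\right)^{2} + 2184 \left(-275\right)}{\left(-275\right) \left(273 - 275\right)} + \left(12 - -8\right)} = \frac{1}{- \frac{1 + 8 \cdot 75625 - 600600}{275 \left(-2\right)} + \left(12 + 8\right)} = \frac{1}{\left(- \frac{1}{275}\right) \left(- \frac{1}{2}\right) \left(1 + 605000 - 600600\right) + 20} = \frac{1}{\left(- \frac{1}{275}\right) \left(- \frac{1}{2}\right) 4401 + 20} = \frac{1}{\frac{4401}{550} + 20} = \frac{1}{\frac{15401}{550}} = \frac{550}{15401}$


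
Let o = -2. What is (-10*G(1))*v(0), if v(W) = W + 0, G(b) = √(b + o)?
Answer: 0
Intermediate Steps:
G(b) = √(-2 + b) (G(b) = √(b - 2) = √(-2 + b))
v(W) = W
(-10*G(1))*v(0) = -10*√(-2 + 1)*0 = -10*I*0 = 0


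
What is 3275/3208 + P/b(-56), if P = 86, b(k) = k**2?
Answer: 659143/628768 ≈ 1.0483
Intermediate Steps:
3275/3208 + P/b(-56) = 3275/3208 + 86/((-56)**2) = 3275*(1/3208) + 86/3136 = 3275/3208 + 86*(1/3136) = 3275/3208 + 43/1568 = 659143/628768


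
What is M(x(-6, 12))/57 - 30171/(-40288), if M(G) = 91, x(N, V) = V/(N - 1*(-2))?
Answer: 5385955/2296416 ≈ 2.3454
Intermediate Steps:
x(N, V) = V/(2 + N) (x(N, V) = V/(N + 2) = V/(2 + N))
M(x(-6, 12))/57 - 30171/(-40288) = 91/57 - 30171/(-40288) = 91*(1/57) - 30171*(-1/40288) = 91/57 + 30171/40288 = 5385955/2296416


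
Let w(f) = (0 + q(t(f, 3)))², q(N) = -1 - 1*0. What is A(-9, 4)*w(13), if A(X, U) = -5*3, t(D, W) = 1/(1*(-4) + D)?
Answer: -15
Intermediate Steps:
t(D, W) = 1/(-4 + D)
A(X, U) = -15
q(N) = -1 (q(N) = -1 + 0 = -1)
w(f) = 1 (w(f) = (0 - 1)² = (-1)² = 1)
A(-9, 4)*w(13) = -15*1 = -15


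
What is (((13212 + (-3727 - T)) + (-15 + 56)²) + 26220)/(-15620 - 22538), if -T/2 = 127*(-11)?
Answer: -17296/19079 ≈ -0.90655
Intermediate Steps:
T = 2794 (T = -254*(-11) = -2*(-1397) = 2794)
(((13212 + (-3727 - T)) + (-15 + 56)²) + 26220)/(-15620 - 22538) = (((13212 + (-3727 - 1*2794)) + (-15 + 56)²) + 26220)/(-15620 - 22538) = (((13212 + (-3727 - 2794)) + 41²) + 26220)/(-38158) = (((13212 - 6521) + 1681) + 26220)*(-1/38158) = ((6691 + 1681) + 26220)*(-1/38158) = (8372 + 26220)*(-1/38158) = 34592*(-1/38158) = -17296/19079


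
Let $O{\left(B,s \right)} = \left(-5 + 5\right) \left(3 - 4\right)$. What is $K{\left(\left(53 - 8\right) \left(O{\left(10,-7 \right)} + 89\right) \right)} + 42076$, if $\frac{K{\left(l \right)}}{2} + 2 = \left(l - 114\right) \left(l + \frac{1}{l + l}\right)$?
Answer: $\frac{41663992267}{1335} \approx 3.1209 \cdot 10^{7}$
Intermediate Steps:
$O{\left(B,s \right)} = 0$ ($O{\left(B,s \right)} = 0 \left(-1\right) = 0$)
$K{\left(l \right)} = -4 + 2 \left(-114 + l\right) \left(l + \frac{1}{2 l}\right)$ ($K{\left(l \right)} = -4 + 2 \left(l - 114\right) \left(l + \frac{1}{l + l}\right) = -4 + 2 \left(-114 + l\right) \left(l + \frac{1}{2 l}\right)$)
$K{\left(\left(53 - 8\right) \left(O{\left(10,-7 \right)} + 89\right) \right)} + 42076 = \left(-3 - 228 \left(53 - 8\right) \left(0 + 89\right) - \frac{114}{\left(53 - 8\right) \left(0 + 89\right)} + 2 \left(\left(53 - 8\right) \left(0 + 89\right)\right)^{2}\right) + 42076 = \left(-3 - 228 \cdot 45 \cdot 89 - \frac{114}{45 \cdot 89} + 2 \left(45 \cdot 89\right)^{2}\right) + 42076 = \left(-3 - 913140 - \frac{114}{4005} + 2 \cdot 4005^{2}\right) + 42076 = \left(-3 - 913140 - \frac{38}{1335} + 2 \cdot 16040025\right) + 42076 = \left(-3 - 913140 - \frac{38}{1335} + 32080050\right) + 42076 = \frac{41607820807}{1335} + 42076 = \frac{41663992267}{1335}$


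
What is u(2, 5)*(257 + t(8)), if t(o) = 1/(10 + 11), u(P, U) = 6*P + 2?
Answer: 10796/3 ≈ 3598.7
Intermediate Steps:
u(P, U) = 2 + 6*P
t(o) = 1/21
u(2, 5)*(257 + t(8)) = (2 + 6*2)*(257 + 1/21) = (2 + 12)*(5398/21) = 14*(5398/21) = 10796/3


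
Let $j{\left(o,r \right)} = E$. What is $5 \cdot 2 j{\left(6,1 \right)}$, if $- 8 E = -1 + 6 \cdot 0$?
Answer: $\frac{5}{4} \approx 1.25$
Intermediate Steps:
$E = \frac{1}{8}$ ($E = - \frac{-1 + 6 \cdot 0}{8} = - \frac{-1 + 0}{8} = \left(- \frac{1}{8}\right) \left(-1\right) = \frac{1}{8} \approx 0.125$)
$j{\left(o,r \right)} = \frac{1}{8}$
$5 \cdot 2 j{\left(6,1 \right)} = 5 \cdot 2 \cdot \frac{1}{8} = 10 \cdot \frac{1}{8} = \frac{5}{4}$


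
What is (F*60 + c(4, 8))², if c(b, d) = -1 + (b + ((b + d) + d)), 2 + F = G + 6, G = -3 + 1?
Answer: 20449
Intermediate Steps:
G = -2
F = 2 (F = -2 + (-2 + 6) = -2 + 4 = 2)
c(b, d) = -1 + 2*b + 2*d (c(b, d) = -1 + (b + (b + 2*d)) = -1 + (2*b + 2*d) = -1 + 2*b + 2*d)
(F*60 + c(4, 8))² = (2*60 + (-1 + 2*4 + 2*8))² = (120 + (-1 + 8 + 16))² = (120 + 23)² = 143² = 20449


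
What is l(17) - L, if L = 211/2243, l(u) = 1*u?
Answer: 37920/2243 ≈ 16.906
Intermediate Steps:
l(u) = u
L = 211/2243 (L = 211*(1/2243) = 211/2243 ≈ 0.094070)
l(17) - L = 17 - 1*211/2243 = 17 - 211/2243 = 37920/2243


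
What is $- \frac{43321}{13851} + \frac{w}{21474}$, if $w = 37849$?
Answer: $- \frac{45114295}{33048486} \approx -1.3651$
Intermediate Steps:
$- \frac{43321}{13851} + \frac{w}{21474} = - \frac{43321}{13851} + \frac{37849}{21474} = - \frac{45114295}{33048486}$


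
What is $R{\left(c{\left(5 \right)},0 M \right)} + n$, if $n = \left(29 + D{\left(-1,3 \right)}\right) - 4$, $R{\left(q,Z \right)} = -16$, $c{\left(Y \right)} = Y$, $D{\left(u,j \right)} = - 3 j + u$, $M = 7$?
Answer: $-1$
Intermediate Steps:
$D{\left(u,j \right)} = u - 3 j$
$n = 15$ ($n = \left(29 - 10\right) - 4 = 19 - 4 = 15$)
$R{\left(c{\left(5 \right)},0 M \right)} + n = -16 + 15 = -1$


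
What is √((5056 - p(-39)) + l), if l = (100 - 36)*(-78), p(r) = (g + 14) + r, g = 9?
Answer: 4*√5 ≈ 8.9443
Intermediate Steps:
p(r) = 23 + r (p(r) = (9 + 14) + r = 23 + r)
l = -4992 (l = 64*(-78) = -4992)
√((5056 - p(-39)) + l) = √((5056 - (23 - 39)) - 4992) = √((5056 - 1*(-16)) - 4992) = √((5056 + 16) - 4992) = √(5072 - 4992) = √80 = 4*√5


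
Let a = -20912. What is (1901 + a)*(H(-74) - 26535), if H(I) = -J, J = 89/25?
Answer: 12613114104/25 ≈ 5.0452e+8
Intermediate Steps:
J = 89/25 (J = 89*(1/25) = 89/25 ≈ 3.5600)
H(I) = -89/25 (H(I) = -1*89/25 = -89/25)
(1901 + a)*(H(-74) - 26535) = (1901 - 20912)*(-89/25 - 26535) = -19011*(-663464/25) = 12613114104/25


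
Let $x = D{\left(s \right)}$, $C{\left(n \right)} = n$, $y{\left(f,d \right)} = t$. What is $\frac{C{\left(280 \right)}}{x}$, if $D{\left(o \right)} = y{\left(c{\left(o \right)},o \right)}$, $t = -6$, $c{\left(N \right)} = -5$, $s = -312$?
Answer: $- \frac{140}{3} \approx -46.667$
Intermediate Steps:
$y{\left(f,d \right)} = -6$
$D{\left(o \right)} = -6$
$x = -6$
$\frac{C{\left(280 \right)}}{x} = \frac{280}{-6} = 280 \left(- \frac{1}{6}\right) = - \frac{140}{3}$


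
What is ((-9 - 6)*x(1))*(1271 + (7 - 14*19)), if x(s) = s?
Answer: -15180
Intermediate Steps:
((-9 - 6)*x(1))*(1271 + (7 - 14*19)) = ((-9 - 6)*1)*(1271 + (7 - 14*19)) = (-15*1)*(1271 + (7 - 266)) = -15*(1271 - 259) = -15*1012 = -15180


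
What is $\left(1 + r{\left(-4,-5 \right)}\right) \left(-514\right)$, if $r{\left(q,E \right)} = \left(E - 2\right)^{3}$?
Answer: $175788$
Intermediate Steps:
$r{\left(q,E \right)} = \left(-2 + E\right)^{3}$
$\left(1 + r{\left(-4,-5 \right)}\right) \left(-514\right) = \left(1 + \left(-2 - 5\right)^{3}\right) \left(-514\right) = \left(1 + \left(-7\right)^{3}\right) \left(-514\right) = \left(1 - 343\right) \left(-514\right) = \left(-342\right) \left(-514\right) = 175788$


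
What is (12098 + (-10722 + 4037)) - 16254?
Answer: -10841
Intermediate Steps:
(12098 + (-10722 + 4037)) - 16254 = (12098 - 6685) - 16254 = 5413 - 16254 = -10841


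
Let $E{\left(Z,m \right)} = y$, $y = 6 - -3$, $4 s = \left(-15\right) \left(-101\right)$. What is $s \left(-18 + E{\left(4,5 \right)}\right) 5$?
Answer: $- \frac{68175}{4} \approx -17044.0$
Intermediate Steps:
$s = \frac{1515}{4}$ ($s = \frac{\left(-15\right) \left(-101\right)}{4} = \frac{1}{4} \cdot 1515 = \frac{1515}{4} \approx 378.75$)
$y = 9$ ($y = 6 + 3 = 9$)
$E{\left(Z,m \right)} = 9$
$s \left(-18 + E{\left(4,5 \right)}\right) 5 = \frac{1515 \left(-18 + 9\right) 5}{4} = \frac{1515 \left(\left(-9\right) 5\right)}{4} = \frac{1515}{4} \left(-45\right) = - \frac{68175}{4}$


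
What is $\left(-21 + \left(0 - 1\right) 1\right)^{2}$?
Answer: $484$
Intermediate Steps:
$\left(-21 + \left(0 - 1\right) 1\right)^{2} = \left(-21 - 1\right)^{2} = \left(-22\right)^{2} = 484$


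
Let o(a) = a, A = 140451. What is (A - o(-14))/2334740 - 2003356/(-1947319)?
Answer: 990169110155/909296712412 ≈ 1.0889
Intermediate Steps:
(A - o(-14))/2334740 - 2003356/(-1947319) = (140451 - 1*(-14))/2334740 - 2003356/(-1947319) = (140451 + 14)*(1/2334740) - 2003356*(-1/1947319) = 140465*(1/2334740) + 2003356/1947319 = 28093/466948 + 2003356/1947319 = 990169110155/909296712412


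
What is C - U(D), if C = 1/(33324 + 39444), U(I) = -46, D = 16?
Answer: 3347329/72768 ≈ 46.000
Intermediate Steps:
C = 1/72768 ≈ 1.3742e-5
C - U(D) = 1/72768 - 1*(-46) = 1/72768 + 46 = 3347329/72768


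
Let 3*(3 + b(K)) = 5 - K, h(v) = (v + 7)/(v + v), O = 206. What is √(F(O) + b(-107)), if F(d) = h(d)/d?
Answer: √52454730/1236 ≈ 5.8597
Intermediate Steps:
h(v) = (7 + v)/(2*v) (h(v) = (7 + v)/((2*v)) = (7 + v)*(1/(2*v)) = (7 + v)/(2*v))
b(K) = -4/3 - K/3 (b(K) = -3 + (5 - K)/3 = -3 + (5/3 - K/3) = -4/3 - K/3)
F(d) = (7 + d)/(2*d²) (F(d) = ((7 + d)/(2*d))/d = (7 + d)/(2*d²))
√(F(O) + b(-107)) = √((½)*(7 + 206)/206² + (-4/3 - ⅓*(-107))) = √((½)*(1/42436)*213 + (-4/3 + 107/3)) = √(213/84872 + 103/3) = √(8742455/254616) = √52454730/1236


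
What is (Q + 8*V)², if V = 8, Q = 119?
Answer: 33489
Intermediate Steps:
(Q + 8*V)² = (119 + 8*8)² = (119 + 64)² = 183² = 33489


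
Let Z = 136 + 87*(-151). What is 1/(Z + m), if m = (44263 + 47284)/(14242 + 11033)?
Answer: -25275/328508728 ≈ -7.6939e-5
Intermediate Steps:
Z = -13001 (Z = 136 - 13137 = -13001)
m = 91547/25275 ≈ 3.6220
1/(Z + m) = 1/(-13001 + 91547/25275) = 1/(-328508728/25275) = -25275/328508728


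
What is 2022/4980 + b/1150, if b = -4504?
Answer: -335077/95450 ≈ -3.5105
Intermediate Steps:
2022/4980 + b/1150 = 2022/4980 - 4504/1150 = 2022*(1/4980) - 4504*1/1150 = 337/830 - 2252/575 = -335077/95450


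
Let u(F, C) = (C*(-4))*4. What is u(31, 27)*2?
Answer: -864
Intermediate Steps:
u(F, C) = -16*C (u(F, C) = -4*C*4 = -16*C)
u(31, 27)*2 = -16*27*2 = -432*2 = -864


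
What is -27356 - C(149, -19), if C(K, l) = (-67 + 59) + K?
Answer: -27497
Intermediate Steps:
C(K, l) = -8 + K
-27356 - C(149, -19) = -27356 - (-8 + 149) = -27356 - 1*141 = -27356 - 141 = -27497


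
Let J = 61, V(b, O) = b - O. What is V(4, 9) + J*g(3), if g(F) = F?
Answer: 178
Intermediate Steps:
V(4, 9) + J*g(3) = (4 - 1*9) + 61*3 = (4 - 9) + 183 = -5 + 183 = 178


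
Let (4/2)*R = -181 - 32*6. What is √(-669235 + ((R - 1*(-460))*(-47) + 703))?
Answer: I*√2725546/2 ≈ 825.46*I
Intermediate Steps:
R = -373/2 (R = (-181 - 32*6)/2 = (-181 - 192)/2 = (½)*(-373) = -373/2 ≈ -186.50)
√(-669235 + ((R - 1*(-460))*(-47) + 703)) = √(-669235 + ((-373/2 - 1*(-460))*(-47) + 703)) = √(-669235 + ((-373/2 + 460)*(-47) + 703)) = √(-669235 + ((547/2)*(-47) + 703)) = √(-669235 + (-25709/2 + 703)) = √(-669235 - 24303/2) = √(-1362773/2) = I*√2725546/2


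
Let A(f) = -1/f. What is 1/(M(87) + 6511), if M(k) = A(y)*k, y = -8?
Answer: 8/52175 ≈ 0.00015333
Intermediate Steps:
M(k) = k/8 (M(k) = (-1/(-8))*k = (-1*(-⅛))*k = k/8)
1/(M(87) + 6511) = 1/((⅛)*87 + 6511) = 1/(87/8 + 6511) = 1/(52175/8) = 8/52175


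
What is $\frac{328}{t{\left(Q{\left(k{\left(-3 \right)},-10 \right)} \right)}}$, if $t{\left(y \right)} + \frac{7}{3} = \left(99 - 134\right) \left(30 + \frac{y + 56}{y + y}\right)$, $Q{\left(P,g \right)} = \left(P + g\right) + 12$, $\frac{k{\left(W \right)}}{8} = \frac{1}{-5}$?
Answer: $- \frac{1968}{21119} \approx -0.093186$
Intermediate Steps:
$k{\left(W \right)} = - \frac{8}{5}$ ($k{\left(W \right)} = \frac{8}{-5} = 8 \left(- \frac{1}{5}\right) = - \frac{8}{5}$)
$Q{\left(P,g \right)} = 12 + P + g$
$t{\left(y \right)} = - \frac{3157}{3} - \frac{35 \left(56 + y\right)}{2 y}$ ($t{\left(y \right)} = - \frac{7}{3} + \left(99 - 134\right) \left(30 + \frac{y + 56}{y + y}\right) = - \frac{7}{3} - 35 \left(30 + \frac{56 + y}{2 y}\right) = - \frac{7}{3} - \left(1050 + \frac{35 \left(56 + y\right)}{2 y}\right) = - \frac{3157}{3} - \frac{35 \left(56 + y\right)}{2 y}$)
$\frac{328}{t{\left(Q{\left(k{\left(-3 \right)},-10 \right)} \right)}} = \frac{328}{- \frac{6419}{6} - \frac{980}{12 - \frac{8}{5} - 10}} = \frac{328}{- \frac{6419}{6} - \frac{980}{\frac{2}{5}}} = \frac{328}{- \frac{6419}{6} - 2450} = \frac{328}{- \frac{21119}{6}} = 328 \left(- \frac{6}{21119}\right) = - \frac{1968}{21119}$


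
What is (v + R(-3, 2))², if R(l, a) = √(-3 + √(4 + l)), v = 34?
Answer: (34 + I*√2)² ≈ 1154.0 + 96.167*I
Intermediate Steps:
(v + R(-3, 2))² = (34 + √(-3 + √(4 - 3)))² = (34 + √(-3 + √1))² = (34 + √(-3 + 1))² = (34 + √(-2))² = (34 + I*√2)²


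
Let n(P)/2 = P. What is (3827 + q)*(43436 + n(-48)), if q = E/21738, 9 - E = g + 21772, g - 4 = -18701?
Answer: 600896531400/3623 ≈ 1.6586e+8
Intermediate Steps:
g = -18697 (g = 4 - 18701 = -18697)
n(P) = 2*P
E = -3066 (E = 9 - (-18697 + 21772) = 9 - 1*3075 = 9 - 3075 = -3066)
q = -511/3623 (q = -3066/21738 = -3066*1/21738 = -511/3623 ≈ -0.14104)
(3827 + q)*(43436 + n(-48)) = (3827 - 511/3623)*(43436 + 2*(-48)) = 13864710*(43436 - 96)/3623 = (13864710/3623)*43340 = 600896531400/3623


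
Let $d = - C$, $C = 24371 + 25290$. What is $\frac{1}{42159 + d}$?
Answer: $- \frac{1}{7502} \approx -0.0001333$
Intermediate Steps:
$C = 49661$
$d = -49661$ ($d = \left(-1\right) 49661 = -49661$)
$\frac{1}{42159 + d} = \frac{1}{42159 - 49661} = \frac{1}{-7502} = - \frac{1}{7502}$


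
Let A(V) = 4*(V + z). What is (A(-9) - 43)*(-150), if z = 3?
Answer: 10050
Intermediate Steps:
A(V) = 12 + 4*V (A(V) = 4*(V + 3) = 4*(3 + V) = 12 + 4*V)
(A(-9) - 43)*(-150) = ((12 + 4*(-9)) - 43)*(-150) = ((12 - 36) - 43)*(-150) = (-24 - 43)*(-150) = -67*(-150) = 10050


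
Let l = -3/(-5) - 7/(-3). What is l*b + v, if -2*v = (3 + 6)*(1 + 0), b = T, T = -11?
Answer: -1103/30 ≈ -36.767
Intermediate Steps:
b = -11
l = 44/15 (l = -3*(-1/5) - 7*(-1/3) = 3/5 + 7/3 = 44/15 ≈ 2.9333)
v = -9/2 (v = -(3 + 6)*(1 + 0)/2 = -9/2 ≈ -4.5000)
l*b + v = (44/15)*(-11) - 9/2 = -484/15 - 9/2 = -1103/30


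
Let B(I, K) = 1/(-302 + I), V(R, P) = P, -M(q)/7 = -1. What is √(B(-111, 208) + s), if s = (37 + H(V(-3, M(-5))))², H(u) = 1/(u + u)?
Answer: √937643989/826 ≈ 37.071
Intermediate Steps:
M(q) = 7 (M(q) = -7*(-1) = 7)
H(u) = 1/(2*u)
s = 269361/196 (s = (37 + (½)/7)² = (37 + (½)*(⅐))² = (37 + 1/14)² = (519/14)² = 269361/196 ≈ 1374.3)
√(B(-111, 208) + s) = √(1/(-302 - 111) + 269361/196) = √(1/(-413) + 269361/196) = √(-1/413 + 269361/196) = √(15892271/11564) = √937643989/826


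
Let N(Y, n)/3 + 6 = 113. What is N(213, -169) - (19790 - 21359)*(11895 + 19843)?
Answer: 49797243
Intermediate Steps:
N(Y, n) = 321 (N(Y, n) = -18 + 3*113 = -18 + 339 = 321)
N(213, -169) - (19790 - 21359)*(11895 + 19843) = 321 - (19790 - 21359)*(11895 + 19843) = 321 - (-1569)*31738 = 321 - 1*(-49796922) = 321 + 49796922 = 49797243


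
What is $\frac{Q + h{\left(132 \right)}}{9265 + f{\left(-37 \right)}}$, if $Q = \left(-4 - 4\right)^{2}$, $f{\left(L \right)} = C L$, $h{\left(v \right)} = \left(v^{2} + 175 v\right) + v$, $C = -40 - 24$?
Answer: $\frac{40720}{11633} \approx 3.5004$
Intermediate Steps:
$C = -64$
$h{\left(v \right)} = v^{2} + 176 v$
$f{\left(L \right)} = - 64 L$
$Q = 64$ ($Q = \left(-8\right)^{2} = 64$)
$\frac{Q + h{\left(132 \right)}}{9265 + f{\left(-37 \right)}} = \frac{64 + 132 \left(176 + 132\right)}{9265 - -2368} = \frac{64 + 132 \cdot 308}{9265 + 2368} = \frac{64 + 40656}{11633} = 40720 \cdot \frac{1}{11633} = \frac{40720}{11633}$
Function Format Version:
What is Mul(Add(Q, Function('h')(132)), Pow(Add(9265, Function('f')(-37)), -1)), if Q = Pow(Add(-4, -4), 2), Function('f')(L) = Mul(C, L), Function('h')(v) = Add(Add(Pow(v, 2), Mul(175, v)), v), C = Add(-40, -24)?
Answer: Rational(40720, 11633) ≈ 3.5004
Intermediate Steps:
C = -64
Function('h')(v) = Add(Pow(v, 2), Mul(176, v))
Function('f')(L) = Mul(-64, L)
Q = 64 (Q = Pow(-8, 2) = 64)
Mul(Add(Q, Function('h')(132)), Pow(Add(9265, Function('f')(-37)), -1)) = Mul(Add(64, Mul(132, Add(176, 132))), Pow(Add(9265, Mul(-64, -37)), -1)) = Mul(Add(64, Mul(132, 308)), Pow(Add(9265, 2368), -1)) = Mul(Add(64, 40656), Pow(11633, -1)) = Mul(40720, Rational(1, 11633)) = Rational(40720, 11633)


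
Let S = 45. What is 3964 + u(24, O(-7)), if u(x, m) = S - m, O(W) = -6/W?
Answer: 28057/7 ≈ 4008.1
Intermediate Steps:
u(x, m) = 45 - m
3964 + u(24, O(-7)) = 3964 + (45 - (-6)/(-7)) = 3964 + (45 - (-6)*(-1)/7) = 3964 + (45 - 1*6/7) = 3964 + (45 - 6/7) = 3964 + 309/7 = 28057/7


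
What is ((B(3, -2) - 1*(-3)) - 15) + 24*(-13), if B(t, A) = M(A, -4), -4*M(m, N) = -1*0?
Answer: -324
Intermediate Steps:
M(m, N) = 0 (M(m, N) = -(-1)*0/4 = -¼*0 = 0)
B(t, A) = 0
((B(3, -2) - 1*(-3)) - 15) + 24*(-13) = ((0 - 1*(-3)) - 15) + 24*(-13) = ((0 + 3) - 15) - 312 = (3 - 15) - 312 = -12 - 312 = -324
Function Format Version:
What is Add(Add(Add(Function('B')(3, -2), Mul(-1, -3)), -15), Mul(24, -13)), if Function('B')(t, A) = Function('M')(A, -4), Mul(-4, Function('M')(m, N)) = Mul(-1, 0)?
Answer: -324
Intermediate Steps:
Function('M')(m, N) = 0 (Function('M')(m, N) = Mul(Rational(-1, 4), Mul(-1, 0)) = Mul(Rational(-1, 4), 0) = 0)
Function('B')(t, A) = 0
Add(Add(Add(Function('B')(3, -2), Mul(-1, -3)), -15), Mul(24, -13)) = Add(Add(Add(0, Mul(-1, -3)), -15), Mul(24, -13)) = Add(Add(Add(0, 3), -15), -312) = Add(Add(3, -15), -312) = Add(-12, -312) = -324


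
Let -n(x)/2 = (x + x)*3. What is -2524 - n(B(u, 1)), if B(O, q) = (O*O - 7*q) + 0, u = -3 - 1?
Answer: -2416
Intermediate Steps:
u = -4
B(O, q) = O² - 7*q (B(O, q) = (O² - 7*q) + 0 = O² - 7*q)
n(x) = -12*x (n(x) = -2*(x + x)*3 = -2*2*x*3 = -12*x)
-2524 - n(B(u, 1)) = -2524 - (-12)*((-4)² - 7*1) = -2524 - (-12)*(16 - 7) = -2524 - (-12)*9 = -2524 - 1*(-108) = -2524 + 108 = -2416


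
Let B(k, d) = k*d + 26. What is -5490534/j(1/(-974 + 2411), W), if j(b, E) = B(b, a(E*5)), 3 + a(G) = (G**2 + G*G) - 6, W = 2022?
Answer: -2629965786/68153851 ≈ -38.589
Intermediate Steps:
a(G) = -9 + 2*G**2 (a(G) = -3 + ((G**2 + G*G) - 6) = -3 + ((G**2 + G**2) - 6) = -3 + (2*G**2 - 6) = -3 + (-6 + 2*G**2) = -9 + 2*G**2)
B(k, d) = 26 + d*k (B(k, d) = d*k + 26 = 26 + d*k)
j(b, E) = 26 + b*(-9 + 50*E**2) (j(b, E) = 26 + (-9 + 2*(E*5)**2)*b = 26 + (-9 + 2*(5*E)**2)*b = 26 + (-9 + 2*(25*E**2))*b = 26 + (-9 + 50*E**2)*b = 26 + b*(-9 + 50*E**2))
-5490534/j(1/(-974 + 2411), W) = -5490534/(26 + (-9 + 50*2022**2)/(-974 + 2411)) = -5490534/(26 + (-9 + 50*4088484)/1437) = -5490534/(26 + (-9 + 204424200)/1437) = -5490534/(26 + (1/1437)*204424191) = -5490534/(26 + 68141397/479) = -5490534/68153851/479 = -5490534*479/68153851 = -2629965786/68153851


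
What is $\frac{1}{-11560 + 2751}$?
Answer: $- \frac{1}{8809} \approx -0.00011352$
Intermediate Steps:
$\frac{1}{-11560 + 2751} = \frac{1}{-8809} = - \frac{1}{8809}$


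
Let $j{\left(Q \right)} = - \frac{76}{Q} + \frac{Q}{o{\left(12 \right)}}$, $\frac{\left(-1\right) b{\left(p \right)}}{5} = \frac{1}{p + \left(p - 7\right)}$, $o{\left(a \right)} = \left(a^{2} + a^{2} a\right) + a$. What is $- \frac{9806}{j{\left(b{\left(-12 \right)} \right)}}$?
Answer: $\frac{2863548120}{137599799} \approx 20.811$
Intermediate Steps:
$o{\left(a \right)} = a + a^{2} + a^{3}$ ($o{\left(a \right)} = \left(a^{2} + a^{3}\right) + a = a + a^{2} + a^{3}$)
$b{\left(p \right)} = - \frac{5}{-7 + 2 p}$ ($b{\left(p \right)} = - \frac{5}{p + \left(p - 7\right)} = - \frac{5}{p + \left(-7 + p\right)} = - \frac{5}{-7 + 2 p}$)
$j{\left(Q \right)} = - \frac{76}{Q} + \frac{Q}{1884}$ ($j{\left(Q \right)} = - \frac{76}{Q} + \frac{Q}{12 \left(1 + 12 + 12^{2}\right)} = - \frac{76}{Q} + \frac{Q}{12 \left(1 + 12 + 144\right)} = - \frac{76}{Q} + \frac{Q}{12 \cdot 157} = - \frac{76}{Q} + \frac{Q}{1884}$)
$- \frac{9806}{j{\left(b{\left(-12 \right)} \right)}} = - \frac{9806}{- \frac{76}{\left(-5\right) \frac{1}{-7 + 2 \left(-12\right)}} + \frac{\left(-5\right) \frac{1}{-7 + 2 \left(-12\right)}}{1884}} = - \frac{9806}{- \frac{76}{\left(-5\right) \frac{1}{-7 - 24}} + \frac{\left(-5\right) \frac{1}{-7 - 24}}{1884}} = - \frac{9806}{- \frac{76}{\left(-5\right) \frac{1}{-31}} + \frac{\left(-5\right) \frac{1}{-31}}{1884}} = - \frac{9806}{- \frac{76}{\left(-5\right) \left(- \frac{1}{31}\right)} + \frac{\left(-5\right) \left(- \frac{1}{31}\right)}{1884}} = - \frac{9806}{- \frac{76}{\frac{5}{31}} + \frac{1}{1884} \cdot \frac{5}{31}} = - \frac{9806}{\left(-76\right) \frac{31}{5} + \frac{5}{58404}} = - \frac{9806}{- \frac{2356}{5} + \frac{5}{58404}} = - \frac{9806}{- \frac{137599799}{292020}} = \left(-9806\right) \left(- \frac{292020}{137599799}\right) = \frac{2863548120}{137599799}$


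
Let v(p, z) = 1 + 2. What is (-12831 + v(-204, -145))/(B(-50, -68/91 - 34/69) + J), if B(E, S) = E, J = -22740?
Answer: 6414/11395 ≈ 0.56288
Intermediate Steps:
v(p, z) = 3
(-12831 + v(-204, -145))/(B(-50, -68/91 - 34/69) + J) = (-12831 + 3)/(-50 - 22740) = -12828/(-22790) = -12828*(-1/22790) = 6414/11395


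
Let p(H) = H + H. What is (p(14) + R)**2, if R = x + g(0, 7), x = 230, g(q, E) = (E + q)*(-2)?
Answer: 59536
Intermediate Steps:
g(q, E) = -2*E - 2*q
p(H) = 2*H
R = 216 (R = 230 + (-2*7 - 2*0) = 230 + (-14 + 0) = 230 - 14 = 216)
(p(14) + R)**2 = (2*14 + 216)**2 = (28 + 216)**2 = 244**2 = 59536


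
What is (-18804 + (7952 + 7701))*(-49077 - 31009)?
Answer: 252350986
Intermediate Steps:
(-18804 + (7952 + 7701))*(-49077 - 31009) = (-18804 + 15653)*(-80086) = -3151*(-80086) = 252350986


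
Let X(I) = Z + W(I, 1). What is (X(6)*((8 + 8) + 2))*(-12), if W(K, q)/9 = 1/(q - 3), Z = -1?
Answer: 1188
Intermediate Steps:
W(K, q) = 9/(-3 + q) (W(K, q) = 9/(q - 3) = 9/(-3 + q))
X(I) = -11/2 (X(I) = -1 + 9/(-3 + 1) = -1 + 9/(-2) = -1 + 9*(-½) = -1 - 9/2 = -11/2)
(X(6)*((8 + 8) + 2))*(-12) = -11*((8 + 8) + 2)/2*(-12) = -11*(16 + 2)/2*(-12) = -11/2*18*(-12) = -99*(-12) = 1188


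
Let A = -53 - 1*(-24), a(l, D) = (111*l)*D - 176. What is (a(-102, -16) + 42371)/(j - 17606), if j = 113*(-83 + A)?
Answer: -223347/30262 ≈ -7.3804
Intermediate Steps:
a(l, D) = -176 + 111*D*l (a(l, D) = 111*D*l - 176 = -176 + 111*D*l)
A = -29 (A = -53 + 24 = -29)
j = -12656 (j = 113*(-83 - 29) = 113*(-112) = -12656)
(a(-102, -16) + 42371)/(j - 17606) = ((-176 + 111*(-16)*(-102)) + 42371)/(-12656 - 17606) = ((-176 + 181152) + 42371)/(-30262) = (180976 + 42371)*(-1/30262) = 223347*(-1/30262) = -223347/30262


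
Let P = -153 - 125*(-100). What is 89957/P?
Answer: 89957/12347 ≈ 7.2857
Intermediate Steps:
P = 12347 (P = -153 + 12500 = 12347)
89957/P = 89957/12347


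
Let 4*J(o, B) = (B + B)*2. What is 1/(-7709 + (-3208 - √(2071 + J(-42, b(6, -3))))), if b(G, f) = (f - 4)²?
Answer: -10917/119178769 + 2*√530/119178769 ≈ -9.1216e-5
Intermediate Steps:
b(G, f) = (-4 + f)²
J(o, B) = B (J(o, B) = ((B + B)*2)/4 = ((2*B)*2)/4 = (4*B)/4 = B)
1/(-7709 + (-3208 - √(2071 + J(-42, b(6, -3))))) = 1/(-7709 + (-3208 - √(2071 + (-4 - 3)²))) = 1/(-7709 + (-3208 - √(2071 + (-7)²))) = 1/(-7709 + (-3208 - √(2071 + 49))) = 1/(-7709 + (-3208 - √2120)) = 1/(-7709 + (-3208 - 2*√530)) = 1/(-10917 - 2*√530)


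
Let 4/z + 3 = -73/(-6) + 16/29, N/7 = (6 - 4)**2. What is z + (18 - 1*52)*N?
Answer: -1609136/1691 ≈ -951.59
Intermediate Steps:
N = 28 (N = 7*(6 - 4)**2 = 7*2**2 = 7*4 = 28)
z = 696/1691 (z = 4/(-3 + (-73/(-6) + 16/29)) = 4/(-3 + (-73*(-1/6) + 16*(1/29))) = 4/(-3 + (73/6 + 16/29)) = 4/(-3 + 2213/174) = 4/(1691/174) = 4*(174/1691) = 696/1691 ≈ 0.41159)
z + (18 - 1*52)*N = 696/1691 + (18 - 1*52)*28 = 696/1691 + (18 - 52)*28 = 696/1691 - 34*28 = 696/1691 - 952 = -1609136/1691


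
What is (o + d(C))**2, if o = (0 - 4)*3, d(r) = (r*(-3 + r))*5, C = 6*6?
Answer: 35141184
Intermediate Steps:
C = 36
d(r) = 5*r*(-3 + r)
o = -12 (o = -4*3 = -12)
(o + d(C))**2 = (-12 + 5*36*(-3 + 36))**2 = (-12 + 5*36*33)**2 = (-12 + 5940)**2 = 5928**2 = 35141184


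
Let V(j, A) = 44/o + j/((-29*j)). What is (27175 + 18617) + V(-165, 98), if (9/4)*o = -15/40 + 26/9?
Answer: 240568739/5249 ≈ 45831.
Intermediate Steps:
o = 181/162 (o = 4*(-15/40 + 26/9)/9 = 4*(-15*1/40 + 26*(1/9))/9 = 4*(-3/8 + 26/9)/9 = (4/9)*(181/72) = 181/162 ≈ 1.1173)
V(j, A) = 206531/5249 (V(j, A) = 44/(181/162) + j/((-29*j)) = 44*(162/181) + j*(-1/(29*j)) = 7128/181 - 1/29 = 206531/5249)
(27175 + 18617) + V(-165, 98) = (27175 + 18617) + 206531/5249 = 45792 + 206531/5249 = 240568739/5249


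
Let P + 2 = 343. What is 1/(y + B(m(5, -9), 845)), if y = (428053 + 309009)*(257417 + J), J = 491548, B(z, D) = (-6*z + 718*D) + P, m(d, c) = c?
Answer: 1/552034247935 ≈ 1.8115e-12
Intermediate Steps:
P = 341 (P = -2 + 343 = 341)
B(z, D) = 341 - 6*z + 718*D (B(z, D) = (-6*z + 718*D) + 341 = 341 - 6*z + 718*D)
y = 552033640830 (y = (428053 + 309009)*(257417 + 491548) = 737062*748965 = 552033640830)
1/(y + B(m(5, -9), 845)) = 1/(552033640830 + (341 - 6*(-9) + 718*845)) = 1/(552033640830 + (341 + 54 + 606710)) = 1/(552033640830 + 607105) = 1/552034247935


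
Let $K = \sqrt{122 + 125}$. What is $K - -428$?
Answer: $428 + \sqrt{247} \approx 443.72$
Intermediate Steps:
$K = \sqrt{247} \approx 15.716$
$K - -428 = \sqrt{247} - -428 = \sqrt{247} + 428 = 428 + \sqrt{247}$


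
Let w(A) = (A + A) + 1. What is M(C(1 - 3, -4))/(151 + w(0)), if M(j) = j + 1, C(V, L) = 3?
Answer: 1/38 ≈ 0.026316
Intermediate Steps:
w(A) = 1 + 2*A (w(A) = 2*A + 1 = 1 + 2*A)
M(j) = 1 + j
M(C(1 - 3, -4))/(151 + w(0)) = (1 + 3)/(151 + (1 + 2*0)) = 4/(151 + (1 + 0)) = 4/(151 + 1) = 4/152 = 4*(1/152) = 1/38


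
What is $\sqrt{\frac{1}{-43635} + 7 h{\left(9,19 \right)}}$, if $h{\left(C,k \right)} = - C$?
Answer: $\frac{i \sqrt{119952876810}}{43635} \approx 7.9373 i$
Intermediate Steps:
$\sqrt{\frac{1}{-43635} + 7 h{\left(9,19 \right)}} = \sqrt{\frac{1}{-43635} + 7 \left(\left(-1\right) 9\right)} = \sqrt{- \frac{1}{43635} + 7 \left(-9\right)} = \sqrt{- \frac{1}{43635} - 63} = \sqrt{- \frac{2749006}{43635}} = \frac{i \sqrt{119952876810}}{43635}$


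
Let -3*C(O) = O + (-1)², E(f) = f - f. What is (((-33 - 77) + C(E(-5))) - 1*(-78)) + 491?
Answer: 1376/3 ≈ 458.67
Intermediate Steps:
E(f) = 0
C(O) = -⅓ - O/3 (C(O) = -(O + (-1)²)/3 = -(O + 1)/3 = -(1 + O)/3 = -⅓ - O/3)
(((-33 - 77) + C(E(-5))) - 1*(-78)) + 491 = (((-33 - 77) + (-⅓ - ⅓*0)) - 1*(-78)) + 491 = ((-110 + (-⅓ + 0)) + 78) + 491 = ((-110 - ⅓) + 78) + 491 = (-331/3 + 78) + 491 = -97/3 + 491 = 1376/3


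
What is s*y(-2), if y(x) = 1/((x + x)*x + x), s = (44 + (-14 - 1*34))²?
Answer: 8/3 ≈ 2.6667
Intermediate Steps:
s = 16 (s = (44 + (-14 - 34))² = (44 - 48)² = (-4)² = 16)
y(x) = 1/(x + 2*x²) (y(x) = 1/((2*x)*x + x) = 1/(2*x² + x) = 1/(x + 2*x²))
s*y(-2) = 16*(1/((-2)*(1 + 2*(-2)))) = 16*(-1/(2*(1 - 4))) = 16*(-½/(-3)) = 16*(-½*(-⅓)) = 16*(⅙) = 8/3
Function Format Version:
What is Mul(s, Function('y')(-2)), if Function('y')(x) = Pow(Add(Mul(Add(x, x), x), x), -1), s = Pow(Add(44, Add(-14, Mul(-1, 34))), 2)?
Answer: Rational(8, 3) ≈ 2.6667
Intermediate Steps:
s = 16 (s = Pow(Add(44, Add(-14, -34)), 2) = Pow(Add(44, -48), 2) = Pow(-4, 2) = 16)
Function('y')(x) = Pow(Add(x, Mul(2, Pow(x, 2))), -1) (Function('y')(x) = Pow(Add(Mul(Mul(2, x), x), x), -1) = Pow(Add(Mul(2, Pow(x, 2)), x), -1) = Pow(Add(x, Mul(2, Pow(x, 2))), -1))
Mul(s, Function('y')(-2)) = Mul(16, Mul(Pow(-2, -1), Pow(Add(1, Mul(2, -2)), -1))) = Mul(16, Mul(Rational(-1, 2), Pow(Add(1, -4), -1))) = Mul(16, Mul(Rational(-1, 2), Pow(-3, -1))) = Mul(16, Mul(Rational(-1, 2), Rational(-1, 3))) = Mul(16, Rational(1, 6)) = Rational(8, 3)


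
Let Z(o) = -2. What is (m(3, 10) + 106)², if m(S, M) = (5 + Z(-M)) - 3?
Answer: 11236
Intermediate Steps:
m(S, M) = 0 (m(S, M) = (5 - 2) - 3 = 3 - 3 = 0)
(m(3, 10) + 106)² = (0 + 106)² = 106² = 11236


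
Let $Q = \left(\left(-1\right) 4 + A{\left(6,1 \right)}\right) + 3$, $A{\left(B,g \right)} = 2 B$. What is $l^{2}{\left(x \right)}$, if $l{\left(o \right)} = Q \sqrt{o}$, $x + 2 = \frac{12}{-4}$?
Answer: $-605$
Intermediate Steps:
$Q = 11$ ($Q = \left(\left(-1\right) 4 + 2 \cdot 6\right) + 3 = \left(-4 + 12\right) + 3 = 8 + 3 = 11$)
$x = -5$ ($x = -2 + \frac{12}{-4} = -2 + 12 \left(- \frac{1}{4}\right) = -2 - 3 = -5$)
$l{\left(o \right)} = 11 \sqrt{o}$
$l^{2}{\left(x \right)} = \left(11 \sqrt{-5}\right)^{2} = \left(11 i \sqrt{5}\right)^{2} = -605$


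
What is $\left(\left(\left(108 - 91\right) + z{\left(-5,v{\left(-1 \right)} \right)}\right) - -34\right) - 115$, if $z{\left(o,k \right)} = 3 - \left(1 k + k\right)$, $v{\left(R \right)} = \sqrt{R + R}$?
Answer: $-61 - 2 i \sqrt{2} \approx -61.0 - 2.8284 i$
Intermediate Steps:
$v{\left(R \right)} = \sqrt{2} \sqrt{R}$ ($v{\left(R \right)} = \sqrt{2 R} = \sqrt{2} \sqrt{R}$)
$z{\left(o,k \right)} = 3 - 2 k$ ($z{\left(o,k \right)} = 3 - \left(k + k\right) = 3 - 2 k$)
$\left(\left(\left(108 - 91\right) + z{\left(-5,v{\left(-1 \right)} \right)}\right) - -34\right) - 115 = \left(\left(\left(108 - 91\right) + \left(3 - 2 \sqrt{2} \sqrt{-1}\right)\right) - -34\right) - 115 = \left(\left(17 + \left(3 - 2 \sqrt{2} i\right)\right) + 34\right) - 115 = \left(\left(17 + \left(3 - 2 i \sqrt{2}\right)\right) + 34\right) - 115 = \left(\left(20 - 2 i \sqrt{2}\right) + 34\right) - 115 = \left(54 - 2 i \sqrt{2}\right) - 115 = -61 - 2 i \sqrt{2}$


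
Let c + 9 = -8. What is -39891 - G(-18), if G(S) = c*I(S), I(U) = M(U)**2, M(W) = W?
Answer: -34383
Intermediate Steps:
c = -17 (c = -9 - 8 = -17)
I(U) = U**2
G(S) = -17*S**2
-39891 - G(-18) = -39891 - (-17)*(-18)**2 = -39891 - (-17)*324 = -39891 - 1*(-5508) = -39891 + 5508 = -34383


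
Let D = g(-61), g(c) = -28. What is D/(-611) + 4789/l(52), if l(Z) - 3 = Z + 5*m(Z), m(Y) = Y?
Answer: 2934899/192465 ≈ 15.249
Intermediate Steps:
l(Z) = 3 + 6*Z (l(Z) = 3 + (Z + 5*Z) = 3 + 6*Z)
D = -28
D/(-611) + 4789/l(52) = -28/(-611) + 4789/(3 + 6*52) = -28*(-1/611) + 4789/(3 + 312) = 28/611 + 4789/315 = 2934899/192465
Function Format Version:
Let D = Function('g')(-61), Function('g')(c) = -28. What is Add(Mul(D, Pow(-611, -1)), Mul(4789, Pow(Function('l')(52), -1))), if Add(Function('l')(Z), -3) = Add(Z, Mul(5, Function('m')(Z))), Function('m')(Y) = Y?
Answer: Rational(2934899, 192465) ≈ 15.249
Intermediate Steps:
Function('l')(Z) = Add(3, Mul(6, Z)) (Function('l')(Z) = Add(3, Add(Z, Mul(5, Z))) = Add(3, Mul(6, Z)))
D = -28
Add(Mul(D, Pow(-611, -1)), Mul(4789, Pow(Function('l')(52), -1))) = Add(Mul(-28, Pow(-611, -1)), Mul(4789, Pow(Add(3, Mul(6, 52)), -1))) = Add(Mul(-28, Rational(-1, 611)), Mul(4789, Pow(Add(3, 312), -1))) = Add(Rational(28, 611), Mul(4789, Pow(315, -1))) = Add(Rational(28, 611), Mul(4789, Rational(1, 315))) = Add(Rational(28, 611), Rational(4789, 315)) = Rational(2934899, 192465)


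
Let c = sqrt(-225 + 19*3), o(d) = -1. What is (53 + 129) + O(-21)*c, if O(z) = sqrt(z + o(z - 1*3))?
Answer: 182 - 4*sqrt(231) ≈ 121.21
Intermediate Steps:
O(z) = sqrt(-1 + z) (O(z) = sqrt(z - 1) = sqrt(-1 + z))
c = 2*I*sqrt(42) (c = sqrt(-225 + 57) = sqrt(-168) = 2*I*sqrt(42) ≈ 12.961*I)
(53 + 129) + O(-21)*c = (53 + 129) + sqrt(-1 - 21)*(2*I*sqrt(42)) = 182 + sqrt(-22)*(2*I*sqrt(42)) = 182 + (I*sqrt(22))*(2*I*sqrt(42)) = 182 - 4*sqrt(231)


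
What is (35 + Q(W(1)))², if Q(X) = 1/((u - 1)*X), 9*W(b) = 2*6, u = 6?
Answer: 494209/400 ≈ 1235.5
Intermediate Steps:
W(b) = 4/3 (W(b) = (2*6)/9 = (⅑)*12 = 4/3)
Q(X) = 1/(5*X) (Q(X) = 1/((6 - 1)*X) = 1/(5*X))
(35 + Q(W(1)))² = (35 + 1/(5*(4/3)))² = (35 + (⅕)*(¾))² = (35 + 3/20)² = (703/20)² = 494209/400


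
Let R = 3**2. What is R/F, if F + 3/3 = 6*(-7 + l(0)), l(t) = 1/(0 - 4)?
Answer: -18/89 ≈ -0.20225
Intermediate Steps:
l(t) = -1/4 (l(t) = 1/(-4) = -1/4)
R = 9
F = -89/2 (F = -1 + 6*(-7 - 1/4) = -1 + 6*(-29/4) = -1 - 87/2 = -89/2 ≈ -44.500)
R/F = 9/(-89/2) = 9*(-2/89) = -18/89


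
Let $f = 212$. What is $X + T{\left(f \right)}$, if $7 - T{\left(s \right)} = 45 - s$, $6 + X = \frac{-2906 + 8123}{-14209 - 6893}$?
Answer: $\frac{1179973}{7034} \approx 167.75$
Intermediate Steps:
$X = - \frac{43943}{7034}$ ($X = -6 + \frac{-2906 + 8123}{-14209 - 6893} = -6 + \frac{5217}{-21102} = -6 + 5217 \left(- \frac{1}{21102}\right) = -6 - \frac{1739}{7034} = - \frac{43943}{7034} \approx -6.2472$)
$T{\left(s \right)} = -38 + s$ ($T{\left(s \right)} = 7 - \left(45 - s\right) = 7 + \left(-45 + s\right) = -38 + s$)
$X + T{\left(f \right)} = - \frac{43943}{7034} + \left(-38 + 212\right) = - \frac{43943}{7034} + 174 = \frac{1179973}{7034}$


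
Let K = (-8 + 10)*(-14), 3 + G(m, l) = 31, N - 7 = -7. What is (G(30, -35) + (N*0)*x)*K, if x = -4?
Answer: -784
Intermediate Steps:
N = 0 (N = 7 - 7 = 0)
G(m, l) = 28 (G(m, l) = -3 + 31 = 28)
K = -28 (K = 2*(-14) = -28)
(G(30, -35) + (N*0)*x)*K = (28 + (0*0)*(-4))*(-28) = (28 + 0*(-4))*(-28) = (28 + 0)*(-28) = 28*(-28) = -784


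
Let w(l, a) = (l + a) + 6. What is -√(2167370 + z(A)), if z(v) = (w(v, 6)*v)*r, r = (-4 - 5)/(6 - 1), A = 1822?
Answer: -I*√96185410/5 ≈ -1961.5*I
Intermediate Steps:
w(l, a) = 6 + a + l (w(l, a) = (a + l) + 6 = 6 + a + l)
r = -9/5 ≈ -1.8000
z(v) = -9*v*(12 + v)/5 (z(v) = ((6 + 6 + v)*v)*(-9/5) = ((12 + v)*v)*(-9/5) = (v*(12 + v))*(-9/5) = -9*v*(12 + v)/5)
-√(2167370 + z(A)) = -√(2167370 - 9/5*1822*(12 + 1822)) = -√(2167370 - 9/5*1822*1834) = -√(2167370 - 30073932/5) = -√(-19237082/5) = -I*√96185410/5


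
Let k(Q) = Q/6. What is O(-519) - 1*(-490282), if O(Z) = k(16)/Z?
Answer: 763369066/1557 ≈ 4.9028e+5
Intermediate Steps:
k(Q) = Q/6 (k(Q) = Q*(⅙) = Q/6)
O(Z) = 8/(3*Z) (O(Z) = ((⅙)*16)/Z = 8/(3*Z))
O(-519) - 1*(-490282) = (8/3)/(-519) - 1*(-490282) = (8/3)*(-1/519) + 490282 = -8/1557 + 490282 = 763369066/1557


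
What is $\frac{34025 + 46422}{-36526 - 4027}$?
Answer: $- \frac{80447}{40553} \approx -1.9837$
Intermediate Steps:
$\frac{34025 + 46422}{-36526 - 4027} = \frac{80447}{-40553} = 80447 \left(- \frac{1}{40553}\right) = - \frac{80447}{40553}$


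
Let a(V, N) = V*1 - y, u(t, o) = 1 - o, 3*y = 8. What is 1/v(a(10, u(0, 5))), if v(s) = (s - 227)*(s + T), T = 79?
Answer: -9/170681 ≈ -5.2730e-5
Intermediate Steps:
y = 8/3 (y = (⅓)*8 = 8/3 ≈ 2.6667)
a(V, N) = -8/3 + V (a(V, N) = V*1 - 1*8/3 = V - 8/3 = -8/3 + V)
v(s) = (-227 + s)*(79 + s) (v(s) = (s - 227)*(s + 79) = (-227 + s)*(79 + s))
1/v(a(10, u(0, 5))) = 1/(-17933 + (-8/3 + 10)² - 148*(-8/3 + 10)) = 1/(-17933 + (22/3)² - 148*22/3) = 1/(-17933 + 484/9 - 3256/3) = 1/(-170681/9) = -9/170681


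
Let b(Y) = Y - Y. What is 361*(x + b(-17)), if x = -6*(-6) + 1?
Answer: 13357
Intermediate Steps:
b(Y) = 0
x = 37 (x = 36 + 1 = 37)
361*(x + b(-17)) = 361*(37 + 0) = 361*37 = 13357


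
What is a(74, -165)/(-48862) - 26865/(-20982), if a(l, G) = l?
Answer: 218520827/170870414 ≈ 1.2789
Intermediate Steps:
a(74, -165)/(-48862) - 26865/(-20982) = 74/(-48862) - 26865/(-20982) = 74*(-1/48862) - 26865*(-1/20982) = -37/24431 + 8955/6994 = 218520827/170870414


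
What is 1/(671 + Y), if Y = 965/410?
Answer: 82/55215 ≈ 0.0014851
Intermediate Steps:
Y = 193/82 (Y = 965*(1/410) = 193/82 ≈ 2.3537)
1/(671 + Y) = 1/(671 + 193/82) = 1/(55215/82) = 82/55215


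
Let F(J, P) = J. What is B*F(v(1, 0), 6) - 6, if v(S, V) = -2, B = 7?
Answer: -20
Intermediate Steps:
B*F(v(1, 0), 6) - 6 = 7*(-2) - 6 = -14 - 6 = -20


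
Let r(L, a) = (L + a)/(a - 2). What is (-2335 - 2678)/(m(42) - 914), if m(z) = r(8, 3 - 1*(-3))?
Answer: 3342/607 ≈ 5.5058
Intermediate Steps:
r(L, a) = (L + a)/(-2 + a)
m(z) = 7/2 (m(z) = (8 + (3 - 1*(-3)))/(-2 + (3 - 1*(-3))) = (8 + (3 + 3))/(-2 + (3 + 3)) = (8 + 6)/(-2 + 6) = 14/4 = (¼)*14 = 7/2)
(-2335 - 2678)/(m(42) - 914) = (-2335 - 2678)/(7/2 - 914) = -5013/(-1821/2) = -5013*(-2/1821) = 3342/607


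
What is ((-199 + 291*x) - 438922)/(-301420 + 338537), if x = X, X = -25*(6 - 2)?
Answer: -468221/37117 ≈ -12.615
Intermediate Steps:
X = -100 (X = -25*4 = -100)
x = -100
((-199 + 291*x) - 438922)/(-301420 + 338537) = ((-199 + 291*(-100)) - 438922)/(-301420 + 338537) = ((-199 - 29100) - 438922)/37117 = (-29299 - 438922)*(1/37117) = -468221*1/37117 = -468221/37117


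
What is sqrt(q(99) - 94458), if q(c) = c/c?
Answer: I*sqrt(94457) ≈ 307.34*I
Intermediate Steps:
q(c) = 1
sqrt(q(99) - 94458) = sqrt(1 - 94458) = sqrt(-94457) = I*sqrt(94457)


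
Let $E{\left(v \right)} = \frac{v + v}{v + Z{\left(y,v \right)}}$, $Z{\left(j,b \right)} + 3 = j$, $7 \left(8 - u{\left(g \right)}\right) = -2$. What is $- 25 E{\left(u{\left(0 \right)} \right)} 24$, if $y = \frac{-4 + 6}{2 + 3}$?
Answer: $- \frac{348000}{199} \approx -1748.7$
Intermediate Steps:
$y = \frac{2}{5} \approx 0.4$
$u{\left(g \right)} = \frac{58}{7}$ ($u{\left(g \right)} = 8 - - \frac{2}{7} = 8 + \frac{2}{7} = \frac{58}{7}$)
$Z{\left(j,b \right)} = -3 + j$
$E{\left(v \right)} = \frac{2 v}{- \frac{13}{5} + v}$ ($E{\left(v \right)} = \frac{v + v}{v + \left(-3 + \frac{2}{5}\right)} = \frac{2 v}{v - \frac{13}{5}} = \frac{2 v}{- \frac{13}{5} + v}$)
$- 25 E{\left(u{\left(0 \right)} \right)} 24 = - 25 \cdot 10 \cdot \frac{58}{7} \frac{1}{-13 + 5 \cdot \frac{58}{7}} \cdot 24 = - 25 \cdot 10 \cdot \frac{58}{7} \frac{1}{-13 + \frac{290}{7}} \cdot 24 = - 25 \cdot 10 \cdot \frac{58}{7} \frac{1}{\frac{199}{7}} \cdot 24 = - 25 \cdot 10 \cdot \frac{58}{7} \cdot \frac{7}{199} \cdot 24 = \left(-25\right) \frac{580}{199} \cdot 24 = \left(- \frac{14500}{199}\right) 24 = - \frac{348000}{199}$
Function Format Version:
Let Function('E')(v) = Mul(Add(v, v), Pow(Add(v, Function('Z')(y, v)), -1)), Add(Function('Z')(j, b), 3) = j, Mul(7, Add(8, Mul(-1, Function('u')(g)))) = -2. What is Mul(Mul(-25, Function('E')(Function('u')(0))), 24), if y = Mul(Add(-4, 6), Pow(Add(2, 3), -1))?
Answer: Rational(-348000, 199) ≈ -1748.7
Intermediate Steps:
y = Rational(2, 5) (y = Mul(2, Pow(5, -1)) = Mul(2, Rational(1, 5)) = Rational(2, 5) ≈ 0.40000)
Function('u')(g) = Rational(58, 7) (Function('u')(g) = Add(8, Mul(Rational(-1, 7), -2)) = Add(8, Rational(2, 7)) = Rational(58, 7))
Function('Z')(j, b) = Add(-3, j)
Function('E')(v) = Mul(2, v, Pow(Add(Rational(-13, 5), v), -1)) (Function('E')(v) = Mul(Add(v, v), Pow(Add(v, Add(-3, Rational(2, 5))), -1)) = Mul(Mul(2, v), Pow(Add(v, Rational(-13, 5)), -1)) = Mul(Mul(2, v), Pow(Add(Rational(-13, 5), v), -1)) = Mul(2, v, Pow(Add(Rational(-13, 5), v), -1)))
Mul(Mul(-25, Function('E')(Function('u')(0))), 24) = Mul(Mul(-25, Mul(10, Rational(58, 7), Pow(Add(-13, Mul(5, Rational(58, 7))), -1))), 24) = Mul(Mul(-25, Mul(10, Rational(58, 7), Pow(Add(-13, Rational(290, 7)), -1))), 24) = Mul(Mul(-25, Mul(10, Rational(58, 7), Pow(Rational(199, 7), -1))), 24) = Mul(Mul(-25, Mul(10, Rational(58, 7), Rational(7, 199))), 24) = Mul(Mul(-25, Rational(580, 199)), 24) = Mul(Rational(-14500, 199), 24) = Rational(-348000, 199)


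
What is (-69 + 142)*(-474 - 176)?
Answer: -47450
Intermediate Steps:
(-69 + 142)*(-474 - 176) = 73*(-650) = -47450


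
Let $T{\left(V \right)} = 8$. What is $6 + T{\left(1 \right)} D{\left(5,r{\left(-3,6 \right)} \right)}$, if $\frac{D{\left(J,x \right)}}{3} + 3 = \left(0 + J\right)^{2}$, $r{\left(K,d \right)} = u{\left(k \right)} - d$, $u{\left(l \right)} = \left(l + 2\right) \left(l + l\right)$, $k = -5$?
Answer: $534$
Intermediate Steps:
$u{\left(l \right)} = 2 l \left(2 + l\right)$ ($u{\left(l \right)} = \left(2 + l\right) 2 l = 2 l \left(2 + l\right)$)
$r{\left(K,d \right)} = 30 - d$ ($r{\left(K,d \right)} = 2 \left(-5\right) \left(2 - 5\right) - d = 2 \left(-5\right) \left(-3\right) - d = 30 - d$)
$D{\left(J,x \right)} = -9 + 3 J^{2}$ ($D{\left(J,x \right)} = -9 + 3 \left(0 + J\right)^{2} = -9 + 3 J^{2}$)
$6 + T{\left(1 \right)} D{\left(5,r{\left(-3,6 \right)} \right)} = 6 + 8 \left(-9 + 3 \cdot 5^{2}\right) = 6 + 8 \left(-9 + 3 \cdot 25\right) = 6 + 8 \left(-9 + 75\right) = 6 + 8 \cdot 66 = 6 + 528 = 534$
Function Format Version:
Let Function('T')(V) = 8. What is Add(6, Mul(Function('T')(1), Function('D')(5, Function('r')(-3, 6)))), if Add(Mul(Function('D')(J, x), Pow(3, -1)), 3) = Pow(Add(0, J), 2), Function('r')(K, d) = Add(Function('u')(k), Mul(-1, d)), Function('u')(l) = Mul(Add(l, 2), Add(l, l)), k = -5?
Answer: 534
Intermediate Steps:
Function('u')(l) = Mul(2, l, Add(2, l)) (Function('u')(l) = Mul(Add(2, l), Mul(2, l)) = Mul(2, l, Add(2, l)))
Function('r')(K, d) = Add(30, Mul(-1, d)) (Function('r')(K, d) = Add(Mul(2, -5, Add(2, -5)), Mul(-1, d)) = Add(Mul(2, -5, -3), Mul(-1, d)) = Add(30, Mul(-1, d)))
Function('D')(J, x) = Add(-9, Mul(3, Pow(J, 2))) (Function('D')(J, x) = Add(-9, Mul(3, Pow(Add(0, J), 2))) = Add(-9, Mul(3, Pow(J, 2))))
Add(6, Mul(Function('T')(1), Function('D')(5, Function('r')(-3, 6)))) = Add(6, Mul(8, Add(-9, Mul(3, Pow(5, 2))))) = Add(6, Mul(8, Add(-9, Mul(3, 25)))) = Add(6, Mul(8, Add(-9, 75))) = Add(6, Mul(8, 66)) = Add(6, 528) = 534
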